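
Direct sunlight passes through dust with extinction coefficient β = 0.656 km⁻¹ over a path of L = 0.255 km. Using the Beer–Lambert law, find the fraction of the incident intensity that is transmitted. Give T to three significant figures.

τ = β·L = 0.656 × 0.255 = 0.1673.
T = exp(−0.1673) = 0.8460.

0.846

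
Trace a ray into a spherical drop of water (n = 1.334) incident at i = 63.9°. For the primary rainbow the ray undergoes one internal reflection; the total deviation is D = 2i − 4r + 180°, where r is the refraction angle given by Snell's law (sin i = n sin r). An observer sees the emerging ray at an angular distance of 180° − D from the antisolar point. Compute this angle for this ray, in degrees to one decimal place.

sin r = sin 63.9° / 1.334 = 0.8980/1.334 = 0.6732; r = 42.31°.
D = 2·63.9° − 4·42.31° + 180° = 127.80° − 169.25° + 180° = 138.55°.
Angle from antisolar point = 180° − D = 41.45°.

41.5°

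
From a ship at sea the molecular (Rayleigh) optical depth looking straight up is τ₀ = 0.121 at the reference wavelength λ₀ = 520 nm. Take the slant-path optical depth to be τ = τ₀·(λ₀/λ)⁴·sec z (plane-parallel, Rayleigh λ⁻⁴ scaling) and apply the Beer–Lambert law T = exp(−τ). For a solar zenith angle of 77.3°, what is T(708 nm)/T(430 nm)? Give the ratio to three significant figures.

Airmass: sec 77.3° = 4.5486.
τ(708 nm) = 0.121 × (520/708)⁴ × 4.5486 = 0.121 × 0.2910 × 4.5486 = 0.1602.
τ(430 nm) = 0.121 × (520/430)⁴ × 4.5486 = 0.121 × 2.1386 × 4.5486 = 1.1771.
T(708)/T(430) = exp(τ_B − τ_A) = exp(1.0169) = 2.7647.

2.76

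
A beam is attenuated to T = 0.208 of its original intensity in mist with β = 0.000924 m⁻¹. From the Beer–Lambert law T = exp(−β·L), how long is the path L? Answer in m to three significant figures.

1700 m

Beer–Lambert: T = exp(−βL) ⇒ L = −ln(T)/β = −ln(0.208)/0.000924 = 1.5702/0.000924 = 1699 m.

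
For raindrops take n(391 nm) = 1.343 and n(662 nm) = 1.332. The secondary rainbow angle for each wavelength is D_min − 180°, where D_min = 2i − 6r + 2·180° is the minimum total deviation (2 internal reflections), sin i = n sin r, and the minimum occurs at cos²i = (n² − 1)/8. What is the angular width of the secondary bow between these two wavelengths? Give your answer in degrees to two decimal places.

2.85°

At 391 nm (n = 1.343): cos²i = 0.10046 → i = 71.522°, r = 44.928°, D_min = 233.478°, rainbow angle = 53.478°.
At 662 nm (n = 1.332): cos²i = 0.09678 → i = 71.875°, r = 45.520°, D_min = 230.628°, rainbow angle = 50.628°.
Angular width = |53.478° − 50.628°| = 2.849°.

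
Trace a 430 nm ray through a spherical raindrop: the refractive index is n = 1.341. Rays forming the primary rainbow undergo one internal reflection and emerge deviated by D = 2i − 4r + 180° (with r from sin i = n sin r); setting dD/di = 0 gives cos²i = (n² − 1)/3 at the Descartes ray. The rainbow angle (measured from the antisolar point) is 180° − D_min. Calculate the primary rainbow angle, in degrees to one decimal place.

cos²i = (1.79828 − 1)/3 = 0.26609; i = arccos(0.51584) = 58.946°.
sin r = sin 58.946°/1.341 = 0.63884; r = 39.705°.
D_min = 2·58.946° − 4·39.705° + 180° = 139.071°.
Rainbow angle = 180° − D_min = 40.929°.

40.9°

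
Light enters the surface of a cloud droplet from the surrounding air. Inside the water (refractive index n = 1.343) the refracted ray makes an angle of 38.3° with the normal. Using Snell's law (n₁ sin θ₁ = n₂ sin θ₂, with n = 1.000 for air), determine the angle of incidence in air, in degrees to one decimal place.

Snell: sin θ_i = n · sin θ_r = 1.343 × sin 38.3° = 1.343 × 0.6198 = 0.8324.
θ_i = arcsin(0.8324) = 56.34°.

56.3°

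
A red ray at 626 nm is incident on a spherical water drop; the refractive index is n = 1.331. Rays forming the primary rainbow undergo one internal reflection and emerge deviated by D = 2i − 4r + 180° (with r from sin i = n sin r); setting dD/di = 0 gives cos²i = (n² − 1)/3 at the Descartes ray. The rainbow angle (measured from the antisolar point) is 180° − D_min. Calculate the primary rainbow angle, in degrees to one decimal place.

42.4°

cos²i = (1.77156 − 1)/3 = 0.25719; i = arccos(0.50714) = 59.527°.
sin r = sin 59.527°/1.331 = 0.64753; r = 40.356°.
D_min = 2·59.527° − 4·40.356° + 180° = 137.630°.
Rainbow angle = 180° − D_min = 42.370°.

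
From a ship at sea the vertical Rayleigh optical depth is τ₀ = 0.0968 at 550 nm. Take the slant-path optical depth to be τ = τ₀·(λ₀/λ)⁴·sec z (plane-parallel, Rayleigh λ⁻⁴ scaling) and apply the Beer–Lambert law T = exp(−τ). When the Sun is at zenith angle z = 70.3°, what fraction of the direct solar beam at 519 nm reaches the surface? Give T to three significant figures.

0.696

sec 70.3° = 2.9665.
τ = 0.0968 × (550/519)⁴ × 2.9665 = 0.0968 × 1.2612 × 2.9665 = 0.3622.
T = exp(−0.3622) = 0.6962.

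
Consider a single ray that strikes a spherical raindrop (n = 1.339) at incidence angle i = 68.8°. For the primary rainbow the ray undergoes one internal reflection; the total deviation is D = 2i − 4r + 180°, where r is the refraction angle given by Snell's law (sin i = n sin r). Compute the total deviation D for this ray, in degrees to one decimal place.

sin r = sin 68.8° / 1.339 = 0.9323/1.339 = 0.6963; r = 44.13°.
D = 2·68.8° − 4·44.13° + 180° = 137.60° − 176.52° + 180° = 141.08°.

141.1°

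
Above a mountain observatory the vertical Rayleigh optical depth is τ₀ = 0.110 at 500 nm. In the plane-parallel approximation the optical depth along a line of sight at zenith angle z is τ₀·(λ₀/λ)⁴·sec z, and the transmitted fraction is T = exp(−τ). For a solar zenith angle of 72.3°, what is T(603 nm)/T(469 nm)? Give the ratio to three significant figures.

1.34

Airmass: sec 72.3° = 3.2891.
τ(603 nm) = 0.110 × (500/603)⁴ × 3.2891 = 0.110 × 0.4727 × 3.2891 = 0.1710.
τ(469 nm) = 0.110 × (500/469)⁴ × 3.2891 = 0.110 × 1.2918 × 3.2891 = 0.4674.
T(603)/T(469) = exp(τ_B − τ_A) = exp(0.2963) = 1.3449.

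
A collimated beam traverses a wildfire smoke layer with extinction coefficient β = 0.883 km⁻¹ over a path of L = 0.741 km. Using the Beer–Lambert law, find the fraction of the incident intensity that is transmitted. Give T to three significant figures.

0.520

τ = β·L = 0.883 × 0.741 = 0.6543.
T = exp(−0.6543) = 0.5198.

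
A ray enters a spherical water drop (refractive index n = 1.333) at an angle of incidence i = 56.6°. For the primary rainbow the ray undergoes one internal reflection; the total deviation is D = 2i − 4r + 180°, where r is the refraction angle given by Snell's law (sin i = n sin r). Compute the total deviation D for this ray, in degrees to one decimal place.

sin r = sin 56.6° / 1.333 = 0.8348/1.333 = 0.6263; r = 38.78°.
D = 2·56.6° − 4·38.78° + 180° = 113.20° − 155.11° + 180° = 138.09°.

138.1°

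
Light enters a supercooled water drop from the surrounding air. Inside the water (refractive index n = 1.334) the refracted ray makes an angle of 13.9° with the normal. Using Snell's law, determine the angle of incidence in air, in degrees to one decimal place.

Snell: sin θ_i = n · sin θ_r = 1.334 × sin 13.9° = 1.334 × 0.2402 = 0.3205.
θ_i = arcsin(0.3205) = 18.69°.

18.7°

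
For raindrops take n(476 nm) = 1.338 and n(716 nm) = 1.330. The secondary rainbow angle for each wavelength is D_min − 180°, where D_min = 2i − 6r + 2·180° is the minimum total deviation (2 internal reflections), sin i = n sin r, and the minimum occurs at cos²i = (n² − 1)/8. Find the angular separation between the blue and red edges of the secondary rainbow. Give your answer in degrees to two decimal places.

At 476 nm (n = 1.338): cos²i = 0.09878 → i = 71.682°, r = 45.195°, D_min = 232.193°, rainbow angle = 52.193°.
At 716 nm (n = 1.330): cos²i = 0.09611 → i = 71.940°, r = 45.630°, D_min = 230.101°, rainbow angle = 50.101°.
Angular width = |52.193° − 50.101°| = 2.092°.

2.09°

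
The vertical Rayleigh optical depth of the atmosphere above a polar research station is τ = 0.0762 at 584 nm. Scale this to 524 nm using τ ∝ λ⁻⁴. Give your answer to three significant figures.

0.118

τ(524 nm) = τ(584 nm) × (584/524)⁴ = 0.0762 × (1.1145)⁴ = 0.0762 × 1.5429 = 0.1176.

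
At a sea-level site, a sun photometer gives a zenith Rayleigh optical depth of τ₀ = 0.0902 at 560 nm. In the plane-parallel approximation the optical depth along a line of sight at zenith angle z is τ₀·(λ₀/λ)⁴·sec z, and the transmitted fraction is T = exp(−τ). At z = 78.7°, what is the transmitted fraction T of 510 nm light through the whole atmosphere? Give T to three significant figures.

0.512

sec 78.7° = 5.1034.
τ = 0.0902 × (560/510)⁴ × 5.1034 = 0.0902 × 1.4537 × 5.1034 = 0.6692.
T = exp(−0.6692) = 0.5121.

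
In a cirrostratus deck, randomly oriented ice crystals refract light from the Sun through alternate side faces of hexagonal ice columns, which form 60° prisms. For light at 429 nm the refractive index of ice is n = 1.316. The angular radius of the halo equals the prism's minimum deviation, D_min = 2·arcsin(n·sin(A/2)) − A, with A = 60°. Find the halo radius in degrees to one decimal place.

n·sin(A/2) = 1.316 × sin 30° = 1.316 × 0.5000 = 0.6580.
D_min = 2·arcsin(0.6580) − 60° = 2 × 41.148° − 60° = 22.295°.

22.3°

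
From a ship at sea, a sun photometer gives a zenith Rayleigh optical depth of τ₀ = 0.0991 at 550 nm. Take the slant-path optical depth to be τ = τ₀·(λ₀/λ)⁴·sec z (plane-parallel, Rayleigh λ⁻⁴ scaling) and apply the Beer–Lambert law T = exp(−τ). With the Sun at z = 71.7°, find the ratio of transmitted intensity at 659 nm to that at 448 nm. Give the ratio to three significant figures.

1.76

Airmass: sec 71.7° = 3.1848.
τ(659 nm) = 0.0991 × (550/659)⁴ × 3.1848 = 0.0991 × 0.4852 × 3.1848 = 0.1531.
τ(448 nm) = 0.0991 × (550/448)⁴ × 3.1848 = 0.0991 × 2.2716 × 3.1848 = 0.7170.
T(659)/T(448) = exp(τ_B − τ_A) = exp(0.5638) = 1.7574.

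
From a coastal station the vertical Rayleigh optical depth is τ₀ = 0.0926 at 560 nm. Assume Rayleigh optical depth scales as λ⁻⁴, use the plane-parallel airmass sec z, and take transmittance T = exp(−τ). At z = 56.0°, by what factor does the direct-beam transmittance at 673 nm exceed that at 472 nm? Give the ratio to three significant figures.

Airmass: sec 56.0° = 1.7883.
τ(673 nm) = 0.0926 × (560/673)⁴ × 1.7883 = 0.0926 × 0.4794 × 1.7883 = 0.0794.
τ(472 nm) = 0.0926 × (560/472)⁴ × 1.7883 = 0.0926 × 1.9815 × 1.7883 = 0.3281.
T(673)/T(472) = exp(τ_B − τ_A) = exp(0.2487) = 1.2824.

1.28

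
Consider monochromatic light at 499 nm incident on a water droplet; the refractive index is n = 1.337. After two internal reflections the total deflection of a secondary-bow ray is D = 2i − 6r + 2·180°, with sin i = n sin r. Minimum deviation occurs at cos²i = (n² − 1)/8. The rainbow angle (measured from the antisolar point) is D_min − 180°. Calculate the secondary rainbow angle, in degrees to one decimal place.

cos²i = (1.78757 − 1)/8 = 0.09845; i = arccos(0.31376) = 71.714°.
sin r = sin 71.714°/1.337 = 0.71017; r = 45.249°.
D_min = 2·71.714° − 6·45.249° + 360° = 231.934°.
Rainbow angle = D_min − 180° = 51.934°.

51.9°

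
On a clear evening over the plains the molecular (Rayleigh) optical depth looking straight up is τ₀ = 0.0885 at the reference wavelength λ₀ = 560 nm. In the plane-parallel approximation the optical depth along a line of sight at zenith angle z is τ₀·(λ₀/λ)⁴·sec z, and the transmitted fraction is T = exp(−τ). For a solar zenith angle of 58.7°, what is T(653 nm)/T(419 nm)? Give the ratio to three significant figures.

Airmass: sec 58.7° = 1.9249.
τ(653 nm) = 0.0885 × (560/653)⁴ × 1.9249 = 0.0885 × 0.5409 × 1.9249 = 0.0921.
τ(419 nm) = 0.0885 × (560/419)⁴ × 1.9249 = 0.0885 × 3.1908 × 1.9249 = 0.5435.
T(653)/T(419) = exp(τ_B − τ_A) = exp(0.4514) = 1.5705.

1.57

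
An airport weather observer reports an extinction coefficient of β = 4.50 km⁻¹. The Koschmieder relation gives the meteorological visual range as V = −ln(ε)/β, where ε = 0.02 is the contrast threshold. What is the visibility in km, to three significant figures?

V = −ln(0.02) / 4.50 = 3.912 / 4.50 = 0.8693 km.

0.869 km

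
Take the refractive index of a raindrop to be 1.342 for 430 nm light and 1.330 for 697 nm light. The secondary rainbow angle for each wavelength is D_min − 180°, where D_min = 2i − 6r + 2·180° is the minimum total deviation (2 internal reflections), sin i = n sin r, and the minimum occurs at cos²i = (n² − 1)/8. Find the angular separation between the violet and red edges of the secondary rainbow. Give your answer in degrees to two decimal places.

At 430 nm (n = 1.342): cos²i = 0.10012 → i = 71.554°, r = 44.981°, D_min = 233.222°, rainbow angle = 53.222°.
At 697 nm (n = 1.330): cos²i = 0.09611 → i = 71.940°, r = 45.630°, D_min = 230.101°, rainbow angle = 50.101°.
Angular width = |53.222° − 50.101°| = 3.121°.

3.12°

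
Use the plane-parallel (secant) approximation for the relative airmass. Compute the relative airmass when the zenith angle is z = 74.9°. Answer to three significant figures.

X = sec z = 1/cos 74.9° = 1/0.2605 = 3.8387.

3.84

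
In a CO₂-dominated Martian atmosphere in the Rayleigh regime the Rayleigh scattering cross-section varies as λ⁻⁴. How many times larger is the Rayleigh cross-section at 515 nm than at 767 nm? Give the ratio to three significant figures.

4.92

Rayleigh scattering ∝ λ⁻⁴, so the ratio of coefficients is the inverse fourth power of the wavelength ratio.
σ(515)/σ(767) = (767/515)⁴ = (1.4893)⁴ = 4.92.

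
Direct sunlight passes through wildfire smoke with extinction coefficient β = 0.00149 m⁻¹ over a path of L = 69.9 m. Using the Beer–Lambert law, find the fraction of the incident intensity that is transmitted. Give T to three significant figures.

τ = β·L = 0.00149 × 69.9 = 0.1042.
T = exp(−0.1042) = 0.9011.

0.901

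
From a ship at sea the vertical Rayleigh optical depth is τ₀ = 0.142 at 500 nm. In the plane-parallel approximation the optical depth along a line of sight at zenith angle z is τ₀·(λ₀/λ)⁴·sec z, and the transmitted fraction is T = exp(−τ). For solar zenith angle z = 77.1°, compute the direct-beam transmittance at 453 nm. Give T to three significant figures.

sec 77.1° = 4.4793.
τ = 0.142 × (500/453)⁴ × 4.4793 = 0.142 × 1.4842 × 4.4793 = 0.9440.
T = exp(−0.9440) = 0.3891.

0.389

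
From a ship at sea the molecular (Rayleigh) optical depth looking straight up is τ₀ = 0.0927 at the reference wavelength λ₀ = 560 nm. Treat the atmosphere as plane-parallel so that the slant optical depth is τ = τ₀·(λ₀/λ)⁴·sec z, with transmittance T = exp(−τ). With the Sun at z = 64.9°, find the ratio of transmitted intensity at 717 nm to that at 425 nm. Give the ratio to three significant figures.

1.78

Airmass: sec 64.9° = 2.3574.
τ(717 nm) = 0.0927 × (560/717)⁴ × 2.3574 = 0.0927 × 0.3721 × 2.3574 = 0.0813.
τ(425 nm) = 0.0927 × (560/425)⁴ × 2.3574 = 0.0927 × 3.0144 × 2.3574 = 0.6587.
T(717)/T(425) = exp(τ_B − τ_A) = exp(0.5774) = 1.7814.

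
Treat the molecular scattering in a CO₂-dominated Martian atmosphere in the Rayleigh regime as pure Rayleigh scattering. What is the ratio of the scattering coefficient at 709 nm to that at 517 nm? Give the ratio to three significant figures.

0.283

Rayleigh scattering ∝ λ⁻⁴, so the ratio of coefficients is the inverse fourth power of the wavelength ratio.
σ(709)/σ(517) = (517/709)⁴ = (0.7292)⁴ = 0.2827.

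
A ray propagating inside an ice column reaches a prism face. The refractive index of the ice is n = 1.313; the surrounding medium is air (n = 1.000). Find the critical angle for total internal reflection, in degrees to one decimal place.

49.6°

sin θ_c = n_air / n = 1.000 / 1.313 = 0.7616.
θ_c = arcsin(0.7616) = 49.61°.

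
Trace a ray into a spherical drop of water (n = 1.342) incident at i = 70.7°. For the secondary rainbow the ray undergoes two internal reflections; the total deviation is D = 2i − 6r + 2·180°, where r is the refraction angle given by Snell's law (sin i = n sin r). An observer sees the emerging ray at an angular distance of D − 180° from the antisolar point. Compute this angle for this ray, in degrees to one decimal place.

53.3°

sin r = sin 70.7° / 1.342 = 0.9438/1.342 = 0.7033; r = 44.69°.
D = 2·70.7° − 6·44.69° + 2·180° = 141.40° − 268.14° + 360° = 233.26°.
Angle from antisolar point = D − 180° = 53.26°.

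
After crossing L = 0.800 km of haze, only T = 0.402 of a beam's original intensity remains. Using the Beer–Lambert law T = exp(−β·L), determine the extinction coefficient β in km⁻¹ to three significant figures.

Beer–Lambert: T = exp(−βL) ⇒ β = −ln(T)/L = −ln(0.402)/0.800 = 0.9113/0.800 = 1.139 km⁻¹.

1.14 km⁻¹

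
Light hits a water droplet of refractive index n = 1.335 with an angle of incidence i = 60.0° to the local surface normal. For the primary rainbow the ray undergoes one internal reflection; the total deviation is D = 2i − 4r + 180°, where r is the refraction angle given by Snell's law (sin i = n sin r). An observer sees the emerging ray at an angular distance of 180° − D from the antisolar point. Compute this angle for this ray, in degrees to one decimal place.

sin r = sin 60.0° / 1.335 = 0.8660/1.335 = 0.6487; r = 40.44°.
D = 2·60.0° − 4·40.44° + 180° = 120.00° − 161.78° + 180° = 138.22°.
Angle from antisolar point = 180° − D = 41.78°.

41.8°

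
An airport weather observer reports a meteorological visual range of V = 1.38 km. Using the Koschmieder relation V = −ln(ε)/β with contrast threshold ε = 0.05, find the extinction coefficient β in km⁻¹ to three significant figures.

2.17 km⁻¹

β = −ln(0.05) / V = 2.996 / 1.38 = 2.1708 km⁻¹.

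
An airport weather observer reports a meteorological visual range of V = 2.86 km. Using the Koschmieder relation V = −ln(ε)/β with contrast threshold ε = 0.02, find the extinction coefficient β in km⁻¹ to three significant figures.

β = −ln(0.02) / V = 3.912 / 2.86 = 1.3678 km⁻¹.

1.37 km⁻¹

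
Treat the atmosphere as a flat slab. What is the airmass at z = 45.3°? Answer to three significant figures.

1.42

X = sec z = 1/cos 45.3° = 1/0.7034 = 1.4217.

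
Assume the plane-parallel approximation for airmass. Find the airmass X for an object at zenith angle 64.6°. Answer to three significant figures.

X = sec z = 1/cos 64.6° = 1/0.4289 = 2.3314.

2.33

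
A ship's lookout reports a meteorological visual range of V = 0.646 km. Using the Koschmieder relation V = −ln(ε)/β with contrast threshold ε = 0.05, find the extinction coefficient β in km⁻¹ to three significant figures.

β = −ln(0.05) / V = 2.996 / 0.646 = 4.6374 km⁻¹.

4.64 km⁻¹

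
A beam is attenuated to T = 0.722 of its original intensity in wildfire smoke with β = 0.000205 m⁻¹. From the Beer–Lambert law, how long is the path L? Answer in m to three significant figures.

1590 m

Beer–Lambert: T = exp(−βL) ⇒ L = −ln(T)/β = −ln(0.722)/0.000205 = 0.3257/0.000205 = 1589 m.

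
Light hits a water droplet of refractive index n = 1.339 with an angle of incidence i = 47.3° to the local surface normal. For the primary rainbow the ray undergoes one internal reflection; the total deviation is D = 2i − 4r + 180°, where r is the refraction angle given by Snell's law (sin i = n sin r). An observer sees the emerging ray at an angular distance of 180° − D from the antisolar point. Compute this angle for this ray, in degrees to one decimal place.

sin r = sin 47.3° / 1.339 = 0.7349/1.339 = 0.5489; r = 33.29°.
D = 2·47.3° − 4·33.29° + 180° = 94.60° − 133.15° + 180° = 141.45°.
Angle from antisolar point = 180° − D = 38.55°.

38.6°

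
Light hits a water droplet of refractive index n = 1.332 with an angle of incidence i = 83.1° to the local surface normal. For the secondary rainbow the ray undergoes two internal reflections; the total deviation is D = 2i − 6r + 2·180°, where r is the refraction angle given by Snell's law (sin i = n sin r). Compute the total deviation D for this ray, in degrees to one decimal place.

sin r = sin 83.1° / 1.332 = 0.9928/1.332 = 0.7453; r = 48.19°.
D = 2·83.1° − 6·48.19° + 2·180° = 166.20° − 289.12° + 360° = 237.08°.

237.1°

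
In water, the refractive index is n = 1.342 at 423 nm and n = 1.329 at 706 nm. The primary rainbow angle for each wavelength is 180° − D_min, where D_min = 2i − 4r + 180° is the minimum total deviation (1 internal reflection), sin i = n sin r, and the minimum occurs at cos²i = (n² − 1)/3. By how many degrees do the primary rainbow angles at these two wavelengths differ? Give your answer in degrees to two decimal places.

1.88°

At 423 nm (n = 1.342): cos²i = 0.26699 → i = 58.888°, r = 39.641°, D_min = 139.213°, rainbow angle = 40.787°.
At 706 nm (n = 1.329): cos²i = 0.25541 → i = 59.643°, r = 40.487°, D_min = 137.337°, rainbow angle = 42.663°.
Angular width = |40.787° − 42.663°| = 1.876°.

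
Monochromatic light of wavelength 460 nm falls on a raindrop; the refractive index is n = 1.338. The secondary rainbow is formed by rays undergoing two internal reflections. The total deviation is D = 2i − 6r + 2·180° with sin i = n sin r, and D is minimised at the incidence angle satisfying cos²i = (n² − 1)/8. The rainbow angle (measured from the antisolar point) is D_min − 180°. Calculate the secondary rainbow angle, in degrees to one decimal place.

52.2°

cos²i = (1.79024 − 1)/8 = 0.09878; i = arccos(0.31429) = 71.682°.
sin r = sin 71.682°/1.338 = 0.70951; r = 45.195°.
D_min = 2·71.682° − 6·45.195° + 360° = 232.193°.
Rainbow angle = D_min − 180° = 52.193°.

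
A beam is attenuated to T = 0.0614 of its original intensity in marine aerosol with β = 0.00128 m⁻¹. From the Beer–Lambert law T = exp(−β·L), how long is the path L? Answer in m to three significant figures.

Beer–Lambert: T = exp(−βL) ⇒ L = −ln(T)/β = −ln(0.0614)/0.00128 = 2.7903/0.00128 = 2180 m.

2180 m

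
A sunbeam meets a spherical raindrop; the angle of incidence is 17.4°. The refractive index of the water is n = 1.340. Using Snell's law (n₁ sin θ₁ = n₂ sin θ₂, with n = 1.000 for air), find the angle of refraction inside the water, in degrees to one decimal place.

12.9°

Snell: sin θ_r = sin θ_i / n = sin 17.4° / 1.340 = 0.2990 / 1.340 = 0.2232.
θ_r = arcsin(0.2232) = 12.89°.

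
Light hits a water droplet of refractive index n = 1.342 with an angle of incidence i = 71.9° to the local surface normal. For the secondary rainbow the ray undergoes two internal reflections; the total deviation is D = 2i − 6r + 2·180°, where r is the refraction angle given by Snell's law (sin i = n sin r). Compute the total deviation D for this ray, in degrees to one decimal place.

sin r = sin 71.9° / 1.342 = 0.9505/1.342 = 0.7083; r = 45.10°.
D = 2·71.9° − 6·45.10° + 2·180° = 143.80° − 270.57° + 360° = 233.23°.

233.2°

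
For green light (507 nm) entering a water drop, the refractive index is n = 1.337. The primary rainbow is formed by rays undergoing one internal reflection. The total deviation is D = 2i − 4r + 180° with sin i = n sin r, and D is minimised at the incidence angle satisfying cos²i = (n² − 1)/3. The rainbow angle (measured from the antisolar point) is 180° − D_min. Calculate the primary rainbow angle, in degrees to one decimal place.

cos²i = (1.78757 − 1)/3 = 0.26252; i = arccos(0.51237) = 59.178°.
sin r = sin 59.178°/1.337 = 0.64231; r = 39.964°.
D_min = 2·59.178° − 4·39.964° + 180° = 138.500°.
Rainbow angle = 180° − D_min = 41.500°.

41.5°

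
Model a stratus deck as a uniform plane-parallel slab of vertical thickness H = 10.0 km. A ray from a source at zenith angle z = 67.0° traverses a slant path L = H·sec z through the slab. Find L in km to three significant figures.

25.6 km

sec z = 1/cos 67.0° = 2.5593.
L = 10.0 × 2.5593 = 25.593 km.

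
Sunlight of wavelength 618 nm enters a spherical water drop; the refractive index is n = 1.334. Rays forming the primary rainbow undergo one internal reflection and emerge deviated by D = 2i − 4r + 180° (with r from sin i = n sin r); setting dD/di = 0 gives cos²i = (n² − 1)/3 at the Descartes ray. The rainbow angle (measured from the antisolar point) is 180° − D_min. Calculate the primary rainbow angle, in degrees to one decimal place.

41.9°

cos²i = (1.77956 − 1)/3 = 0.25985; i = arccos(0.50976) = 59.352°.
sin r = sin 59.352°/1.334 = 0.64492; r = 40.159°.
D_min = 2·59.352° − 4·40.159° + 180° = 138.067°.
Rainbow angle = 180° − D_min = 41.933°.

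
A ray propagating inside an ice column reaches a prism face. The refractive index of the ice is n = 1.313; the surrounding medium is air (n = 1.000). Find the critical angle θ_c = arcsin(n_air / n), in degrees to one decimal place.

sin θ_c = n_air / n = 1.000 / 1.313 = 0.7616.
θ_c = arcsin(0.7616) = 49.61°.

49.6°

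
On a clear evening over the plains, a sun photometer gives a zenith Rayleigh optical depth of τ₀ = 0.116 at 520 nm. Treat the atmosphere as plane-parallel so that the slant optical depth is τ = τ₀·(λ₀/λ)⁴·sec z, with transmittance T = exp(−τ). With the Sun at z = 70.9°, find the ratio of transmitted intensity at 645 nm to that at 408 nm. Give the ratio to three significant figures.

Airmass: sec 70.9° = 3.0561.
τ(645 nm) = 0.116 × (520/645)⁴ × 3.0561 = 0.116 × 0.4224 × 3.0561 = 0.1498.
τ(408 nm) = 0.116 × (520/408)⁴ × 3.0561 = 0.116 × 2.6386 × 3.0561 = 0.9354.
T(645)/T(408) = exp(τ_B − τ_A) = exp(0.7856) = 2.1938.

2.19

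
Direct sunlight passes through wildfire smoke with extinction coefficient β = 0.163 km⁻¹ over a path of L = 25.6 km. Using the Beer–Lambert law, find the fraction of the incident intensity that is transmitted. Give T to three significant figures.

0.0154

τ = β·L = 0.163 × 25.6 = 4.1728.
T = exp(−4.1728) = 0.0154.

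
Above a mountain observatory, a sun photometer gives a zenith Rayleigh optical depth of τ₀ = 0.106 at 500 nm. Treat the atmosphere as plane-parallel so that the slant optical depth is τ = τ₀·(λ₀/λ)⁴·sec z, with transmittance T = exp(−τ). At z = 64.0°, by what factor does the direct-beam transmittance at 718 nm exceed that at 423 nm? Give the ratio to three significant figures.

1.51

Airmass: sec 64.0° = 2.2812.
τ(718 nm) = 0.106 × (500/718)⁴ × 2.2812 = 0.106 × 0.2352 × 2.2812 = 0.0569.
τ(423 nm) = 0.106 × (500/423)⁴ × 2.2812 = 0.106 × 1.9522 × 2.2812 = 0.4720.
T(718)/T(423) = exp(τ_B − τ_A) = exp(0.4152) = 1.5146.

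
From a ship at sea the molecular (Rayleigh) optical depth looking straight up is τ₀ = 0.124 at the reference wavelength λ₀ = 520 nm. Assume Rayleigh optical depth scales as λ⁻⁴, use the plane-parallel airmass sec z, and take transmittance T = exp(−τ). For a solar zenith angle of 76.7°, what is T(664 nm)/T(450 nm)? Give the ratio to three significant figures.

2.13

Airmass: sec 76.7° = 4.3469.
τ(664 nm) = 0.124 × (520/664)⁴ × 4.3469 = 0.124 × 0.3761 × 4.3469 = 0.2027.
τ(450 nm) = 0.124 × (520/450)⁴ × 4.3469 = 0.124 × 1.7830 × 4.3469 = 0.9611.
T(664)/T(450) = exp(τ_B − τ_A) = exp(0.7583) = 2.1347.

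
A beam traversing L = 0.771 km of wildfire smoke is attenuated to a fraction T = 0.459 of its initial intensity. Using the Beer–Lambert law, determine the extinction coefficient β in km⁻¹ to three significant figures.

Beer–Lambert: T = exp(−βL) ⇒ β = −ln(T)/L = −ln(0.459)/0.771 = 0.7787/0.771 = 1.01 km⁻¹.

1.01 km⁻¹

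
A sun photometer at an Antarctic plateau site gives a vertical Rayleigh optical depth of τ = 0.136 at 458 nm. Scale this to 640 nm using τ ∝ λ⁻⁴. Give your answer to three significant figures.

0.0357

τ(640 nm) = τ(458 nm) × (458/640)⁴ = 0.136 × (0.7156)⁴ = 0.136 × 0.2623 = 0.0357.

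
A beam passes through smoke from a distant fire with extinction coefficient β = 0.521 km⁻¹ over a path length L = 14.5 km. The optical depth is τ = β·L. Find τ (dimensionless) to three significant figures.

7.55

τ = β·L = 0.521 × 14.5 = 7.5545.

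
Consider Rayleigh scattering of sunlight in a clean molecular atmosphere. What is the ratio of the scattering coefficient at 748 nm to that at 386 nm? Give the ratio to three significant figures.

Rayleigh scattering ∝ λ⁻⁴, so the ratio of coefficients is the inverse fourth power of the wavelength ratio.
σ(748)/σ(386) = (386/748)⁴ = (0.5160)⁴ = 0.07092.

0.0709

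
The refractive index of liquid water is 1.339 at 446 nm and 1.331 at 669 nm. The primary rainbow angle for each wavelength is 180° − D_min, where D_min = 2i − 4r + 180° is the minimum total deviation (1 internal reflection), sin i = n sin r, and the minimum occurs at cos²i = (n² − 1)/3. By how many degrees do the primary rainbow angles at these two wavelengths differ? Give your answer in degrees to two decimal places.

1.16°

At 446 nm (n = 1.339): cos²i = 0.26431 → i = 59.062°, r = 39.834°, D_min = 138.786°, rainbow angle = 41.214°.
At 669 nm (n = 1.331): cos²i = 0.25719 → i = 59.527°, r = 40.356°, D_min = 137.630°, rainbow angle = 42.370°.
Angular width = |41.214° − 42.370°| = 1.156°.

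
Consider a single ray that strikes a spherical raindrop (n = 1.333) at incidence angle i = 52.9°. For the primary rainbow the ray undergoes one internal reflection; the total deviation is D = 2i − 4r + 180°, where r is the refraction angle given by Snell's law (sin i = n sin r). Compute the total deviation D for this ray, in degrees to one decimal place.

138.8°

sin r = sin 52.9° / 1.333 = 0.7976/1.333 = 0.5983; r = 36.75°.
D = 2·52.9° − 4·36.75° + 180° = 105.80° − 147.00° + 180° = 138.80°.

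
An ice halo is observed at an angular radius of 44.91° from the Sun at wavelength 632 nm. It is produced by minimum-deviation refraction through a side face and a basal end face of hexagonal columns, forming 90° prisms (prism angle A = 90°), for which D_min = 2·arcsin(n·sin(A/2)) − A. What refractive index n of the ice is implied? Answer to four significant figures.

Rearranging: n = sin((D_min + A)/2) / sin(A/2).
(D_min + A)/2 = (44.91° + 90°)/2 = 67.455°.
n = sin 67.455° / sin 45° = 0.9236 / 0.7071 = 1.3061.

1.306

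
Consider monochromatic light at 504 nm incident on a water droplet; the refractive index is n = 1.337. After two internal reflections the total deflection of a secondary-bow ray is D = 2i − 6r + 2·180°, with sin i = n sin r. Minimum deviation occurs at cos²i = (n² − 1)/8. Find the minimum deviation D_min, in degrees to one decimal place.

cos²i = (1.78757 − 1)/8 = 0.09845; i = arccos(0.31376) = 71.714°.
sin r = sin 71.714°/1.337 = 0.71017; r = 45.249°.
D_min = 2·71.714° − 6·45.249° + 360° = 231.934°.

231.9°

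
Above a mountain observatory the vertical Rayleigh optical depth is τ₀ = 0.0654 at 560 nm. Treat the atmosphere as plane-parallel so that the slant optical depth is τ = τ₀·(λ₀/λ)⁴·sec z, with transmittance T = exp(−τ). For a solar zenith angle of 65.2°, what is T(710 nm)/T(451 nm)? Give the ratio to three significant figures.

Airmass: sec 65.2° = 2.3841.
τ(710 nm) = 0.0654 × (560/710)⁴ × 2.3841 = 0.0654 × 0.3870 × 2.3841 = 0.0603.
τ(451 nm) = 0.0654 × (560/451)⁴ × 2.3841 = 0.0654 × 2.3771 × 2.3841 = 0.3706.
T(710)/T(451) = exp(τ_B − τ_A) = exp(0.3103) = 1.3638.

1.36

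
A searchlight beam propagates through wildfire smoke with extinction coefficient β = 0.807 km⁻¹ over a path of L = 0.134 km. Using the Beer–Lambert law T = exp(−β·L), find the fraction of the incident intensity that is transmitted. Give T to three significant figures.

0.898

τ = β·L = 0.807 × 0.134 = 0.1081.
T = exp(−0.1081) = 0.8975.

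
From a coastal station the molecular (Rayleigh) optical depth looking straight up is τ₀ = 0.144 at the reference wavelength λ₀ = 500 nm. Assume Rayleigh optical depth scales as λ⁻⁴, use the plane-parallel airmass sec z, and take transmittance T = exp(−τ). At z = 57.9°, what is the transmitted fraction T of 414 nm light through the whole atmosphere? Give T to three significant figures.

sec 57.9° = 1.8818.
τ = 0.144 × (500/414)⁴ × 1.8818 = 0.144 × 2.1275 × 1.8818 = 0.5765.
T = exp(−0.5765) = 0.5618.

0.562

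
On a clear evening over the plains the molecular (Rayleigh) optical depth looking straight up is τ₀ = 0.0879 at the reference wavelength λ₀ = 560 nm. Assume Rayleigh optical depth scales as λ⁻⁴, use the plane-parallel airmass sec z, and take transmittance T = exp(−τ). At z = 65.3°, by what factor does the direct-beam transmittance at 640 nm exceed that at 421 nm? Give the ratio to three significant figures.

1.71

Airmass: sec 65.3° = 2.3931.
τ(640 nm) = 0.0879 × (560/640)⁴ × 2.3931 = 0.0879 × 0.5862 × 2.3931 = 0.1233.
τ(421 nm) = 0.0879 × (560/421)⁴ × 2.3931 = 0.0879 × 3.1306 × 2.3931 = 0.6585.
T(640)/T(421) = exp(τ_B − τ_A) = exp(0.5352) = 1.7078.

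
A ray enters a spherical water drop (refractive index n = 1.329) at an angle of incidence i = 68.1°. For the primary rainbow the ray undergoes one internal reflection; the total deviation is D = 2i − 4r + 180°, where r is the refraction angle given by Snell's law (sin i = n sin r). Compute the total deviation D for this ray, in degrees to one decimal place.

sin r = sin 68.1° / 1.329 = 0.9278/1.329 = 0.6981; r = 44.28°.
D = 2·68.1° − 4·44.28° + 180° = 136.20° − 177.11° + 180° = 139.09°.

139.1°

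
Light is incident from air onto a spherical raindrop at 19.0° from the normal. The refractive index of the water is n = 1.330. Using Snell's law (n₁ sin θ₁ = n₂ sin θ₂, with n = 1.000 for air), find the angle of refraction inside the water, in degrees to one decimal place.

14.2°

Snell: sin θ_r = sin θ_i / n = sin 19.0° / 1.330 = 0.3256 / 1.330 = 0.2448.
θ_r = arcsin(0.2448) = 14.17°.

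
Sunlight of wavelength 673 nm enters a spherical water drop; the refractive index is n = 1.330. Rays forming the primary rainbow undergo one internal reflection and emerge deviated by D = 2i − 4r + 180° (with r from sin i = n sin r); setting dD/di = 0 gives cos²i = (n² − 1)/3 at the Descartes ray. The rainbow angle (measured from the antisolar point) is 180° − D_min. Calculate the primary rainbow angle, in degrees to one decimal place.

42.5°

cos²i = (1.76890 − 1)/3 = 0.25630; i = arccos(0.50626) = 59.585°.
sin r = sin 59.585°/1.330 = 0.64841; r = 40.422°.
D_min = 2·59.585° − 4·40.422° + 180° = 137.484°.
Rainbow angle = 180° − D_min = 42.516°.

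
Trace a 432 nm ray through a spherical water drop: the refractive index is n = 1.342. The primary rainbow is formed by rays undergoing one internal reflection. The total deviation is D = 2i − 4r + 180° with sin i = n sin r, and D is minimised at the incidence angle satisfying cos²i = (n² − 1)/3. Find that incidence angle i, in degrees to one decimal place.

58.9°

cos²i = (1.342² − 1)/3 = (1.80096 − 1)/3 = 0.26699.
cos i = 0.51671, so i = 58.888°.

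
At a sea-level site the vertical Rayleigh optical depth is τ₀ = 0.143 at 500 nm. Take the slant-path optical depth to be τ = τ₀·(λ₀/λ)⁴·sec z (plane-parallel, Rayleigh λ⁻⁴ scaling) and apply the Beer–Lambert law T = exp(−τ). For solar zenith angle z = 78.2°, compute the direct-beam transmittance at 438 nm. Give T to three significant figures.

sec 78.2° = 4.8901.
τ = 0.143 × (500/438)⁴ × 4.8901 = 0.143 × 1.6982 × 4.8901 = 1.1875.
T = exp(−1.1875) = 0.3050.

0.305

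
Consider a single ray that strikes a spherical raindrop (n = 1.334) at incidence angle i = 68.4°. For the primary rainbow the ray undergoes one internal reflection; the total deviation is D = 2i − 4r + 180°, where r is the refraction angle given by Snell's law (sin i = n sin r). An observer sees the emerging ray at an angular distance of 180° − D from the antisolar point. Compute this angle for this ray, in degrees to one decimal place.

sin r = sin 68.4° / 1.334 = 0.9298/1.334 = 0.6970; r = 44.19°.
D = 2·68.4° − 4·44.19° + 180° = 136.80° − 176.74° + 180° = 140.06°.
Angle from antisolar point = 180° − D = 39.94°.

39.9°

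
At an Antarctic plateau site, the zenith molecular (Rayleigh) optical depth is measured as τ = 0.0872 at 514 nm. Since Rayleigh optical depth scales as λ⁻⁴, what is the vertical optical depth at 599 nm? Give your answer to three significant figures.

0.0473

τ(599 nm) = τ(514 nm) × (514/599)⁴ = 0.0872 × (0.8581)⁴ = 0.0872 × 0.5422 = 0.0473.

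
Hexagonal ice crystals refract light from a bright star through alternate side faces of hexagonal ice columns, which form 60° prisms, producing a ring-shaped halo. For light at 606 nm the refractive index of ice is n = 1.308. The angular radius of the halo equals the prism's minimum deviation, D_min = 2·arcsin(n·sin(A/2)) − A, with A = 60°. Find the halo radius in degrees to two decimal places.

n·sin(A/2) = 1.308 × sin 30° = 1.308 × 0.5000 = 0.6540.
D_min = 2·arcsin(0.6540) − 60° = 2 × 40.844° − 60° = 21.688°.

21.69°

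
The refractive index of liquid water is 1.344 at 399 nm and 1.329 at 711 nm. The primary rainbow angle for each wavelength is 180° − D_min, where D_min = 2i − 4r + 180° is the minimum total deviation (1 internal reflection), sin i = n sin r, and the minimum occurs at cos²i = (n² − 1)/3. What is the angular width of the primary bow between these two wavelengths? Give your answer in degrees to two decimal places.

At 399 nm (n = 1.344): cos²i = 0.26878 → i = 58.772°, r = 39.512°, D_min = 139.495°, rainbow angle = 40.505°.
At 711 nm (n = 1.329): cos²i = 0.25541 → i = 59.643°, r = 40.487°, D_min = 137.337°, rainbow angle = 42.663°.
Angular width = |40.505° − 42.663°| = 2.158°.

2.16°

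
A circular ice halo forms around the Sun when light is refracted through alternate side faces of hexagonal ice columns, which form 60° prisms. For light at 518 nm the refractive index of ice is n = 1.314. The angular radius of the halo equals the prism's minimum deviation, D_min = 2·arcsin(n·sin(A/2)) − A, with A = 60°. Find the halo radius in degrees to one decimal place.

22.1°

n·sin(A/2) = 1.314 × sin 30° = 1.314 × 0.5000 = 0.6570.
D_min = 2·arcsin(0.6570) − 60° = 2 × 41.071° − 60° = 22.143°.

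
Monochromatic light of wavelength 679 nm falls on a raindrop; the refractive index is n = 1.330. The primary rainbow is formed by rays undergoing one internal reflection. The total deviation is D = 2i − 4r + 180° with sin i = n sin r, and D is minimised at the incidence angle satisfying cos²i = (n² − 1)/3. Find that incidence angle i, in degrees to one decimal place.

cos²i = (1.330² − 1)/3 = (1.76890 − 1)/3 = 0.25630.
cos i = 0.50626, so i = 59.585°.

59.6°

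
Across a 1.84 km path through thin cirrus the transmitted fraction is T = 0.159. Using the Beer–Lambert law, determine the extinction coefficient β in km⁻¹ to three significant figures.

0.999 km⁻¹

Beer–Lambert: T = exp(−βL) ⇒ β = −ln(T)/L = −ln(0.159)/1.84 = 1.8389/1.84 = 0.9994 km⁻¹.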